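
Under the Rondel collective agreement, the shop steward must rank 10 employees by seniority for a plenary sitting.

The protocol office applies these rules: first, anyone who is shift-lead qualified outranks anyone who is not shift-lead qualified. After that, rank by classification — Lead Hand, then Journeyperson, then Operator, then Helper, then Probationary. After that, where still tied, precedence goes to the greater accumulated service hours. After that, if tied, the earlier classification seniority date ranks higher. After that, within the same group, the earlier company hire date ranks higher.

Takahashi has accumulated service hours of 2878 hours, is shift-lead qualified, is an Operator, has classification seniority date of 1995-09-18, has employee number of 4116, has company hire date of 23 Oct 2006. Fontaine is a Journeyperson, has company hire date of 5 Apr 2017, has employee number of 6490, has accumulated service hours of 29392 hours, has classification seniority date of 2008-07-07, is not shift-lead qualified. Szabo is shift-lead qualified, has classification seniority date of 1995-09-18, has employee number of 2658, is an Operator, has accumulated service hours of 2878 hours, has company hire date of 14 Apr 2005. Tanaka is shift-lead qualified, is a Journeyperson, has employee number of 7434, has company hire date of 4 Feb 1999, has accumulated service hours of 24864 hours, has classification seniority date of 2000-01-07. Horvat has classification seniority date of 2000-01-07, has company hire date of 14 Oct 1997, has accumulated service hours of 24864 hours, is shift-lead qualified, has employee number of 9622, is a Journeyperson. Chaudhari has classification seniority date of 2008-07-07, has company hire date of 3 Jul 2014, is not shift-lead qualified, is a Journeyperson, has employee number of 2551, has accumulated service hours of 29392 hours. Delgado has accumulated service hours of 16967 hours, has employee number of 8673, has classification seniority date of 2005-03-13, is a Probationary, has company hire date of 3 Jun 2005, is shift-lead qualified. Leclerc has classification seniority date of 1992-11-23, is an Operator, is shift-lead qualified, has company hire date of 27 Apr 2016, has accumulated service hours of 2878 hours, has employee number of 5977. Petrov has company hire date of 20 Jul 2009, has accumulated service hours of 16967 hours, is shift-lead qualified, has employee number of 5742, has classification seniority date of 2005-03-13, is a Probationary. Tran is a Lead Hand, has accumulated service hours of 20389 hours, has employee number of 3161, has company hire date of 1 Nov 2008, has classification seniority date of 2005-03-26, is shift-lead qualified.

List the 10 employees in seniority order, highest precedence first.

Tran, Horvat, Tanaka, Leclerc, Szabo, Takahashi, Delgado, Petrov, Chaudhari, Fontaine

By the first rule: Tran, Horvat, Tanaka, Leclerc, Szabo, Takahashi, Delgado and Petrov (each shift-lead qualified); then Chaudhari and Fontaine (both not shift-lead qualified).
Among Tran, Horvat, Tanaka, Leclerc, Szabo, Takahashi, Delgado and Petrov, by classification: Tran (Lead Hand) before Horvat and Tanaka (Journeyperson) before Leclerc, Szabo and Takahashi (Operator) before Delgado and Petrov (Probationary).
Horvat and Tanaka both have accumulated service hours 24864 hours, so the next rule applies.
Horvat and Tanaka both have classification seniority date 2000-01-07, so the next rule applies.
Among Horvat and Tanaka, by company hire date (earlier first): Horvat (14 Oct 1997) before Tanaka (4 Feb 1999).
Leclerc, Szabo and Takahashi all have accumulated service hours 2878 hours, so the next rule applies.
Among Leclerc, Szabo and Takahashi, by classification seniority date (earlier first): Leclerc (1992-11-23) before Szabo and Takahashi (1995-09-18).
Among Szabo and Takahashi, by company hire date (earlier first): Szabo (14 Apr 2005) before Takahashi (23 Oct 2006).
Delgado and Petrov both have accumulated service hours 16967 hours, so the next rule applies.
Delgado and Petrov both have classification seniority date 2005-03-13, so the next rule applies.
Among Delgado and Petrov, by company hire date (earlier first): Delgado (3 Jun 2005) before Petrov (20 Jul 2009).
Chaudhari and Fontaine are each Journeyperson, so the next rule applies.
Chaudhari and Fontaine both have accumulated service hours 29392 hours, so the next rule applies.
Chaudhari and Fontaine both have classification seniority date 2008-07-07, so the next rule applies.
Among Chaudhari and Fontaine, by company hire date (earlier first): Chaudhari (3 Jul 2014) before Fontaine (5 Apr 2017).
Full order: Tran, Horvat, Tanaka, Leclerc, Szabo, Takahashi, Delgado, Petrov, Chaudhari, Fontaine.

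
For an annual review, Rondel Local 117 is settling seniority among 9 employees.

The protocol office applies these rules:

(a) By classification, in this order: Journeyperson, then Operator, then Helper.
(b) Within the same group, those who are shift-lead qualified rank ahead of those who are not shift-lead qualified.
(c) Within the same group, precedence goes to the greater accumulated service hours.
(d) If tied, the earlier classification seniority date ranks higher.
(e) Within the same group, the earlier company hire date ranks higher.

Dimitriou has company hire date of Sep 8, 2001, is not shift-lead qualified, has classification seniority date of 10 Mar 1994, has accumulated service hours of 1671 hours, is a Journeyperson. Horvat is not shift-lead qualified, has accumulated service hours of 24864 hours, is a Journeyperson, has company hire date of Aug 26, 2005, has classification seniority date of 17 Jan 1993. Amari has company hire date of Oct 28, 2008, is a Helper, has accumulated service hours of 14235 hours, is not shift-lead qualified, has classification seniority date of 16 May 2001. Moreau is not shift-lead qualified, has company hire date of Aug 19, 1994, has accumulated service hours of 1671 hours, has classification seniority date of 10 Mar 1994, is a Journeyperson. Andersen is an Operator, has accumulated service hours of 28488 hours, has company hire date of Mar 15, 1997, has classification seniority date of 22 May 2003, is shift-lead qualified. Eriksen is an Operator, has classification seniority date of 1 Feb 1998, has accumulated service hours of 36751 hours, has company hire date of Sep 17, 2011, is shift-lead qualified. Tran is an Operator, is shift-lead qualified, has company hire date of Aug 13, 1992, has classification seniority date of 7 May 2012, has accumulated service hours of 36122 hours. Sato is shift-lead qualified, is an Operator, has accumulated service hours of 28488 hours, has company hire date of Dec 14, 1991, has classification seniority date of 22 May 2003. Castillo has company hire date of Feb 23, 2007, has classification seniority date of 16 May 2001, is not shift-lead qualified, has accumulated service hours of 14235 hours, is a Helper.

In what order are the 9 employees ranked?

Horvat, Moreau, Dimitriou, Eriksen, Tran, Sato, Andersen, Castillo, Amari

By classification: Horvat, Moreau and Dimitriou (Journeyperson); then Eriksen, Tran, Sato and Andersen (Operator); then Castillo and Amari (Helper).
Horvat, Moreau and Dimitriou are each not shift-lead qualified, so the next rule applies.
Among Horvat, Moreau and Dimitriou, by accumulated service hours (higher first): Horvat (24864 hours) before Moreau and Dimitriou (1671 hours).
Moreau and Dimitriou both have classification seniority date 10 Mar 1994, so the next rule applies.
Among Moreau and Dimitriou, by company hire date (earlier first): Moreau (Aug 19, 1994) before Dimitriou (Sep 8, 2001).
Eriksen, Tran, Sato and Andersen are each shift-lead qualified, so the next rule applies.
Among Eriksen, Tran, Sato and Andersen, by accumulated service hours (higher first): Eriksen (36751 hours) before Tran (36122 hours) before Sato and Andersen (28488 hours).
Sato and Andersen both have classification seniority date 22 May 2003, so the next rule applies.
Among Sato and Andersen, by company hire date (earlier first): Sato (Dec 14, 1991) before Andersen (Mar 15, 1997).
Castillo and Amari are each not shift-lead qualified, so the next rule applies.
Castillo and Amari both have accumulated service hours 14235 hours, so the next rule applies.
Castillo and Amari both have classification seniority date 16 May 2001, so the next rule applies.
Among Castillo and Amari, by company hire date (earlier first): Castillo (Feb 23, 2007) before Amari (Oct 28, 2008).
Full order: Horvat, Moreau, Dimitriou, Eriksen, Tran, Sato, Andersen, Castillo, Amari.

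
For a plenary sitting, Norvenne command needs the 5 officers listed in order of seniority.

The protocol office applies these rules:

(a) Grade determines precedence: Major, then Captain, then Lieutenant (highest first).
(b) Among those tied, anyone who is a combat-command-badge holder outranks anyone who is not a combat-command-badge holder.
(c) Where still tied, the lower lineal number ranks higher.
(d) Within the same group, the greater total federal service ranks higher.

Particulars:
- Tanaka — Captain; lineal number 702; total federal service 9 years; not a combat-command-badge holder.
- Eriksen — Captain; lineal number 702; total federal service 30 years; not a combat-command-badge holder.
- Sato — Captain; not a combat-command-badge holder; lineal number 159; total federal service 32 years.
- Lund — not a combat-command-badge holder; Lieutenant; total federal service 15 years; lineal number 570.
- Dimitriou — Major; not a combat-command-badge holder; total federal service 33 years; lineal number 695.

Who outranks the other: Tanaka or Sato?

Sato

By grade: Dimitriou (Major); then Sato, Eriksen and Tanaka (Captain); then Lund (Lieutenant).
Sato, Eriksen and Tanaka are each not a combat-command-badge holder, so the next rule applies.
Among Sato, Eriksen and Tanaka, by lineal number (lower first): Sato (159) before Eriksen and Tanaka (702).
Among Eriksen and Tanaka, by total federal service (higher first): Eriksen (30 years) before Tanaka (9 years).
So Sato takes precedence.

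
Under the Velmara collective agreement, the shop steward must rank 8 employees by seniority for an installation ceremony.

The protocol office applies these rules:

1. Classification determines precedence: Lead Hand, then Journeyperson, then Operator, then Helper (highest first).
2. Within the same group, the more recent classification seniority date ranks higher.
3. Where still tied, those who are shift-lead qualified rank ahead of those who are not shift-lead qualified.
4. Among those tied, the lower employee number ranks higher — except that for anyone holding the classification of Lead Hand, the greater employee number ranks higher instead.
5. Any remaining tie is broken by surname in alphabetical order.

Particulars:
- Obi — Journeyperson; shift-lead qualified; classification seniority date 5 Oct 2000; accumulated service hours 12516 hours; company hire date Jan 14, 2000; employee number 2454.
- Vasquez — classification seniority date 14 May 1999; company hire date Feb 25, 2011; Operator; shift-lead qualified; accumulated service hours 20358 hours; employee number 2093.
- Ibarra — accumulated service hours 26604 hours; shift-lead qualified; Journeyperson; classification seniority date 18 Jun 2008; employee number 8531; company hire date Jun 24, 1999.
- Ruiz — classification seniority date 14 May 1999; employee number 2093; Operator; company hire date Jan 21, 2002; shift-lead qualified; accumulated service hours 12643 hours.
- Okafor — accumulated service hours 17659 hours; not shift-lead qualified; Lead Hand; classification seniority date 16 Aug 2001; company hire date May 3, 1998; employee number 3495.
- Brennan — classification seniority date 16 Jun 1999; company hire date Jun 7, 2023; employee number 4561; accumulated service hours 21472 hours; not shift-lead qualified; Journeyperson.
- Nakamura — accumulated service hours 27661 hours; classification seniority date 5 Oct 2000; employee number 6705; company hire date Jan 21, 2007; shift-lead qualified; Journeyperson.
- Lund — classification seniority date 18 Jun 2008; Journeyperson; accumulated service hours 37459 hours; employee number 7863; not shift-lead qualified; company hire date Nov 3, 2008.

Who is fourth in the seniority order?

Obi

By classification: Okafor (Lead Hand); then Ibarra, Lund, Obi, Nakamura and Brennan (Journeyperson); then Ruiz and Vasquez (Operator).
Among Ibarra, Lund, Obi, Nakamura and Brennan, by classification seniority date (later first): Ibarra and Lund (18 Jun 2008) before Obi and Nakamura (5 Oct 2000) before Brennan (16 Jun 1999).
Among Ibarra and Lund, shift-lead qualified before not shift-lead qualified: Ibarra (shift-lead qualified) before Lund (not shift-lead qualified).
Obi and Nakamura are each shift-lead qualified, so the next rule applies.
Among Obi and Nakamura, by employee number (lower first): Obi (2454) before Nakamura (6705).
Ruiz and Vasquez both have classification seniority date 14 May 1999, so the next rule applies.
Ruiz and Vasquez are each shift-lead qualified, so the next rule applies.
Ruiz and Vasquez both have employee number 2093, so the next rule applies.
Among Ruiz and Vasquez, alphabetically by surname: Ruiz before Vasquez.
Order: Okafor, Ibarra, Lund, Obi, Nakamura, Brennan, Ruiz, Vasquez.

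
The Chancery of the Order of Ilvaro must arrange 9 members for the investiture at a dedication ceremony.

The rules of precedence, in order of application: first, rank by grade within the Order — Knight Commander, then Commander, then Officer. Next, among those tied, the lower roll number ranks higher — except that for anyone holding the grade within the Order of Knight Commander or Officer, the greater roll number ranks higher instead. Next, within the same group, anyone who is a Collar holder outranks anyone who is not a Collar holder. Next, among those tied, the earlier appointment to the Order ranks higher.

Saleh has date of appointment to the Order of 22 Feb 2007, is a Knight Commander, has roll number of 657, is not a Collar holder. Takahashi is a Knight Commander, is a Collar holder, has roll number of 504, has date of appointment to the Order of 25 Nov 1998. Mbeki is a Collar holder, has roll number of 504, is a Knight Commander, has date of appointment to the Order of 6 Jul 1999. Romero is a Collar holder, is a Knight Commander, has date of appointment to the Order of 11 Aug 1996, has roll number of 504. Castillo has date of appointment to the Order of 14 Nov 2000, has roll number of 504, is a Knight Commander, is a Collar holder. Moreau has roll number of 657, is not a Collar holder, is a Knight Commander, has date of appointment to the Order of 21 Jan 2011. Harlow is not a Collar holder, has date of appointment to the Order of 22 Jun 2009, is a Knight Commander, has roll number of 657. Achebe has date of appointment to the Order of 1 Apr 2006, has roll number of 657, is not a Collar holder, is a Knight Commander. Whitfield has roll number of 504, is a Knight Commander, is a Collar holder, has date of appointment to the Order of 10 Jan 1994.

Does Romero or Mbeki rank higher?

Romero

By grade within the Order: Achebe, Saleh, Harlow, Moreau, Whitfield, Romero, Takahashi, Mbeki and Castillo (Knight Commander).
Among Achebe, Saleh, Harlow, Moreau, Whitfield, Romero, Takahashi, Mbeki and Castillo, by roll number (higher first) (reversed rule for this group): Achebe, Saleh, Harlow and Moreau (657) before Whitfield, Romero, Takahashi, Mbeki and Castillo (504).
Achebe, Saleh, Harlow and Moreau are each not a Collar holder, so the next rule applies.
Among Achebe, Saleh, Harlow and Moreau, by date of appointment to the Order (earlier first): Achebe (1 Apr 2006) before Saleh (22 Feb 2007) before Harlow (22 Jun 2009) before Moreau (21 Jan 2011).
Whitfield, Romero, Takahashi, Mbeki and Castillo are each a Collar holder, so the next rule applies.
Among Whitfield, Romero, Takahashi, Mbeki and Castillo, by date of appointment to the Order (earlier first): Whitfield (10 Jan 1994) before Romero (11 Aug 1996) before Takahashi (25 Nov 1998) before Mbeki (6 Jul 1999) before Castillo (14 Nov 2000).
So Romero takes precedence.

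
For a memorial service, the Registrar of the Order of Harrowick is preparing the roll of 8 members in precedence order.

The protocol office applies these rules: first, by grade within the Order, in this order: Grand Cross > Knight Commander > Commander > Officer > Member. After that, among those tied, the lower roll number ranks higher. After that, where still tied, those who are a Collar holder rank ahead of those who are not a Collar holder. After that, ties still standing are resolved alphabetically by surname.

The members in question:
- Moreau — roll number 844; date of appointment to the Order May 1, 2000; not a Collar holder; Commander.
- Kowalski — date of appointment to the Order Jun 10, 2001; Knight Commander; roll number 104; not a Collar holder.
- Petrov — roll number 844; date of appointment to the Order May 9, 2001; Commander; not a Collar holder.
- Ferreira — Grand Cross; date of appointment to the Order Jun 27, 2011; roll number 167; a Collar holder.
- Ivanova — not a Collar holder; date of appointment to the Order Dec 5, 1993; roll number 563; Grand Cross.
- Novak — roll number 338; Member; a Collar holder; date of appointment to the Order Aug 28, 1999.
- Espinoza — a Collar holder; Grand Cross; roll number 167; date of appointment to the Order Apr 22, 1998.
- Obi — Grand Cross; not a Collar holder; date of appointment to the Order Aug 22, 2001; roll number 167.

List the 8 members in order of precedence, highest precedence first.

By grade within the Order: Espinoza, Ferreira, Obi and Ivanova (Grand Cross); then Kowalski (Knight Commander); then Moreau and Petrov (Commander); then Novak (Member).
Among Espinoza, Ferreira, Obi and Ivanova, by roll number (lower first): Espinoza, Ferreira and Obi (167) before Ivanova (563).
Among Espinoza, Ferreira and Obi, a Collar holder before not a Collar holder: Espinoza and Ferreira (a Collar holder) before Obi (not a Collar holder).
Among Espinoza and Ferreira, alphabetically by surname: Espinoza before Ferreira.
Moreau and Petrov both have roll number 844, so the next rule applies.
Moreau and Petrov are each not a Collar holder, so the next rule applies.
Among Moreau and Petrov, alphabetically by surname: Moreau before Petrov.
Full order: Espinoza, Ferreira, Obi, Ivanova, Kowalski, Moreau, Petrov, Novak.

Espinoza, Ferreira, Obi, Ivanova, Kowalski, Moreau, Petrov, Novak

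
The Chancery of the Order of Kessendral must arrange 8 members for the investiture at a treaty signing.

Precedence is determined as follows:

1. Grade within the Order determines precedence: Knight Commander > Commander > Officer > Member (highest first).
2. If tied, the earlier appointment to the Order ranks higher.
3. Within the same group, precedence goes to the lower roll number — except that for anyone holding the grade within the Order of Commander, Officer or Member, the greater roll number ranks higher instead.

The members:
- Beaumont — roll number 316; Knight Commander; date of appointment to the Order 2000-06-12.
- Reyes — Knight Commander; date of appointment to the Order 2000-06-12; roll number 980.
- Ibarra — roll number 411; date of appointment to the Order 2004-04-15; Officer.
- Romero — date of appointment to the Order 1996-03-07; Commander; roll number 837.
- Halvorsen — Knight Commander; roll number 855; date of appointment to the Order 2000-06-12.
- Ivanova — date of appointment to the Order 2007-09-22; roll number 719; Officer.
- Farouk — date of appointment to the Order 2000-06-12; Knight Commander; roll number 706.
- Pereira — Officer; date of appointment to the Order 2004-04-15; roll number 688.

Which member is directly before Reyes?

By grade within the Order: Beaumont, Farouk, Halvorsen and Reyes (Knight Commander); then Romero (Commander); then Pereira, Ibarra and Ivanova (Officer).
Beaumont, Farouk, Halvorsen and Reyes all have date of appointment to the Order 2000-06-12, so the next rule applies.
Among Beaumont, Farouk, Halvorsen and Reyes, by roll number (lower first): Beaumont (316) before Farouk (706) before Halvorsen (855) before Reyes (980).
Among Pereira, Ibarra and Ivanova, by date of appointment to the Order (earlier first): Pereira and Ibarra (2004-04-15) before Ivanova (2007-09-22).
Among Pereira and Ibarra, by roll number (higher first) (reversed rule for this group): Pereira (688) before Ibarra (411).
Order: Beaumont, Farouk, Halvorsen, Reyes, Romero, Pereira, Ibarra, Ivanova.

Halvorsen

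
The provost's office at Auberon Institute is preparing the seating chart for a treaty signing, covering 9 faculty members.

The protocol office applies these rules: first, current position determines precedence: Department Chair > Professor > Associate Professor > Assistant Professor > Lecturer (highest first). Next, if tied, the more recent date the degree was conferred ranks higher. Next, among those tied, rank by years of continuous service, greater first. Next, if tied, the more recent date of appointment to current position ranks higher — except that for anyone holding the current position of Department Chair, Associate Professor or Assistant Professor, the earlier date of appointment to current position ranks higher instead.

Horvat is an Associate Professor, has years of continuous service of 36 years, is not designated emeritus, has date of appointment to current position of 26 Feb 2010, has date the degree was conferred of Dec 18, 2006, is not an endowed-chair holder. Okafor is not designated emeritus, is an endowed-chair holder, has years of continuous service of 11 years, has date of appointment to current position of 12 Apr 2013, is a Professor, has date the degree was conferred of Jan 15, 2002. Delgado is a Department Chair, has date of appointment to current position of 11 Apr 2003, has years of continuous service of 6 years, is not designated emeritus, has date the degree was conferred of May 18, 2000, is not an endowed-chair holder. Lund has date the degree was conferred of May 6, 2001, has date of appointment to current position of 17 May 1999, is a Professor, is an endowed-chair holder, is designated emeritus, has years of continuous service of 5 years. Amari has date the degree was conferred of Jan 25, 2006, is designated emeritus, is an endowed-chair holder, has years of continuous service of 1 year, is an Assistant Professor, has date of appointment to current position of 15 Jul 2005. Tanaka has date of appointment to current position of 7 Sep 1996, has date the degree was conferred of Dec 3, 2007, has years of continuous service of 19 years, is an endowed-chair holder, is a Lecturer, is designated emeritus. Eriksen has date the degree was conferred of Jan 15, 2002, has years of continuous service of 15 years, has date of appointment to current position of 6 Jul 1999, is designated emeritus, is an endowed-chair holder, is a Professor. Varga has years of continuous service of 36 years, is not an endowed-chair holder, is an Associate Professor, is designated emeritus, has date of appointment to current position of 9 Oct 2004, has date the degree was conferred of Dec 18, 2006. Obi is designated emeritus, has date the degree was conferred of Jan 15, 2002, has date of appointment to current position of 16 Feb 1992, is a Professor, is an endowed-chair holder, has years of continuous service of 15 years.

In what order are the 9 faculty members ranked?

Delgado, Eriksen, Obi, Okafor, Lund, Varga, Horvat, Amari, Tanaka

By current position: Delgado (Department Chair); then Eriksen, Obi, Okafor and Lund (Professor); then Varga and Horvat (Associate Professor); then Amari (Assistant Professor); then Tanaka (Lecturer).
Among Eriksen, Obi, Okafor and Lund, by date the degree was conferred (later first): Eriksen, Obi and Okafor (Jan 15, 2002) before Lund (May 6, 2001).
Among Eriksen, Obi and Okafor, by years of continuous service (higher first): Eriksen and Obi (15 years) before Okafor (11 years).
Among Eriksen and Obi, by date of appointment to current position (later first): Eriksen (6 Jul 1999) before Obi (16 Feb 1992).
Varga and Horvat both have date the degree was conferred Dec 18, 2006, so the next rule applies.
Varga and Horvat both have years of continuous service 36 years, so the next rule applies.
Among Varga and Horvat, by date of appointment to current position (earlier first) (reversed rule for this group): Varga (9 Oct 2004) before Horvat (26 Feb 2010).
Full order: Delgado, Eriksen, Obi, Okafor, Lund, Varga, Horvat, Amari, Tanaka.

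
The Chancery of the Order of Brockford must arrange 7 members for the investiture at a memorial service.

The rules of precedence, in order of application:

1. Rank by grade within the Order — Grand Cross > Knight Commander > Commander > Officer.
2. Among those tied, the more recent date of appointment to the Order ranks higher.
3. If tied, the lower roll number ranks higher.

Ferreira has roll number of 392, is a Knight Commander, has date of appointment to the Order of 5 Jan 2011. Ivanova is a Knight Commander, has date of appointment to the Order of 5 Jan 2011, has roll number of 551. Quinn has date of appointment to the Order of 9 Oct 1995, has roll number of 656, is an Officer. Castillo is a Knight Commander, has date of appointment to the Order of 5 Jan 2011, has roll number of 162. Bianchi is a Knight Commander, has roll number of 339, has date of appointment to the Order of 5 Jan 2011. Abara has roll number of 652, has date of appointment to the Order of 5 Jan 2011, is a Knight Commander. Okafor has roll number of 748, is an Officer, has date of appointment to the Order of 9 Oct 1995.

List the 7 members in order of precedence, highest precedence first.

Castillo, Bianchi, Ferreira, Ivanova, Abara, Quinn, Okafor

By grade within the Order: Castillo, Bianchi, Ferreira, Ivanova and Abara (Knight Commander); then Quinn and Okafor (Officer).
Castillo, Bianchi, Ferreira, Ivanova and Abara all have date of appointment to the Order 5 Jan 2011, so the next rule applies.
Among Castillo, Bianchi, Ferreira, Ivanova and Abara, by roll number (lower first): Castillo (162) before Bianchi (339) before Ferreira (392) before Ivanova (551) before Abara (652).
Quinn and Okafor both have date of appointment to the Order 9 Oct 1995, so the next rule applies.
Among Quinn and Okafor, by roll number (lower first): Quinn (656) before Okafor (748).
Full order: Castillo, Bianchi, Ferreira, Ivanova, Abara, Quinn, Okafor.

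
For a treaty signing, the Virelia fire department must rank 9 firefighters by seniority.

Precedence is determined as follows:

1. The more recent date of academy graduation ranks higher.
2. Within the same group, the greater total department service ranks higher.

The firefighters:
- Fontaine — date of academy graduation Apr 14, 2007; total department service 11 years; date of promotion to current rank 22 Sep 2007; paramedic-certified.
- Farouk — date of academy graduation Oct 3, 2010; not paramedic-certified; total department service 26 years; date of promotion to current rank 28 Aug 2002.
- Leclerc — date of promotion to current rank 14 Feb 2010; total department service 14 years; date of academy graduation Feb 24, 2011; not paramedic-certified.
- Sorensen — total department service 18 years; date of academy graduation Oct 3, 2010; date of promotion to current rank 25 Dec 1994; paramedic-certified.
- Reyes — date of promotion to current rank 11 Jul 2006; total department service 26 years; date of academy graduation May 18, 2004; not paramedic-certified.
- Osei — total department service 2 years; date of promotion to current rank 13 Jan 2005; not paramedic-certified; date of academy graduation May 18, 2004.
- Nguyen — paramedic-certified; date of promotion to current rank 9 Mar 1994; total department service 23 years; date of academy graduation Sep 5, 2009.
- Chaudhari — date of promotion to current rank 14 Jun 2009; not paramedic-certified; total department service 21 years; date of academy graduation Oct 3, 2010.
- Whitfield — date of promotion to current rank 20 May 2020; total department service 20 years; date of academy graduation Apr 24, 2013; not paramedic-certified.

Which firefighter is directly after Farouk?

By date of academy graduation (later first): Whitfield (Apr 24, 2013); then Leclerc (Feb 24, 2011); then Farouk, Chaudhari and Sorensen (each Oct 3, 2010); then Nguyen (Sep 5, 2009); then Fontaine (Apr 14, 2007); then Reyes and Osei (both May 18, 2004).
Among Farouk, Chaudhari and Sorensen, by total department service (higher first): Farouk (26 years) before Chaudhari (21 years) before Sorensen (18 years).
Among Reyes and Osei, by total department service (higher first): Reyes (26 years) before Osei (2 years).
Order: Whitfield, Leclerc, Farouk, Chaudhari, Sorensen, Nguyen, Fontaine, Reyes, Osei.

Chaudhari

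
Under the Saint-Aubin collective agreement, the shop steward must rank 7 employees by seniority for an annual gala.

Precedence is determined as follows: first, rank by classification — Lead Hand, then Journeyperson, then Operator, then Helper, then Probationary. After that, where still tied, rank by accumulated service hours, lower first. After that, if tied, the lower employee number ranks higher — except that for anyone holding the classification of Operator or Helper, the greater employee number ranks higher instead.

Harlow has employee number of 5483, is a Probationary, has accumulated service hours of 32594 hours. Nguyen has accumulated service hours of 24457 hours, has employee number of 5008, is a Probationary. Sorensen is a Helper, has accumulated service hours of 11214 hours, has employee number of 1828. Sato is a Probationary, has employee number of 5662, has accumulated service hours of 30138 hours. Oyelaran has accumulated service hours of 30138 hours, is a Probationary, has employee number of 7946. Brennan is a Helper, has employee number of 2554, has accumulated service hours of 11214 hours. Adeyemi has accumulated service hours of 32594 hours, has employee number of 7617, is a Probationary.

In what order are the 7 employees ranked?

Brennan, Sorensen, Nguyen, Sato, Oyelaran, Harlow, Adeyemi

By classification: Brennan and Sorensen (Helper); then Nguyen, Sato, Oyelaran, Harlow and Adeyemi (Probationary).
Brennan and Sorensen both have accumulated service hours 11214 hours, so the next rule applies.
Among Brennan and Sorensen, by employee number (higher first) (reversed rule for this group): Brennan (2554) before Sorensen (1828).
Among Nguyen, Sato, Oyelaran, Harlow and Adeyemi, by accumulated service hours (lower first): Nguyen (24457 hours) before Sato and Oyelaran (30138 hours) before Harlow and Adeyemi (32594 hours).
Among Sato and Oyelaran, by employee number (lower first): Sato (5662) before Oyelaran (7946).
Among Harlow and Adeyemi, by employee number (lower first): Harlow (5483) before Adeyemi (7617).
Full order: Brennan, Sorensen, Nguyen, Sato, Oyelaran, Harlow, Adeyemi.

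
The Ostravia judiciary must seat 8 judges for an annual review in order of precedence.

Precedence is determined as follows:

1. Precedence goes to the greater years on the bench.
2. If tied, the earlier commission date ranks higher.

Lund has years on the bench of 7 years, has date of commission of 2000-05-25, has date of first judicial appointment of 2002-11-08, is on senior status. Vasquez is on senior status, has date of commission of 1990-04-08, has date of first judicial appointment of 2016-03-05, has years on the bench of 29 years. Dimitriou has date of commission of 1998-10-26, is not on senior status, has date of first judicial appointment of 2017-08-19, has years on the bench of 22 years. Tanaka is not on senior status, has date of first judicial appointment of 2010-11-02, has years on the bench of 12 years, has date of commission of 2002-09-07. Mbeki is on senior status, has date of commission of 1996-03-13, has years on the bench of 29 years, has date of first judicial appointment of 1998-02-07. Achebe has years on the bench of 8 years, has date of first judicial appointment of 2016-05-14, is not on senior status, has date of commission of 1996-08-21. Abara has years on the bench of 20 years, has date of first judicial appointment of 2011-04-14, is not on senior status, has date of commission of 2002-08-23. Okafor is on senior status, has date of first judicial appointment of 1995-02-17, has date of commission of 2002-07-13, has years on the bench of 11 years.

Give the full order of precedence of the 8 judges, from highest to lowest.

By years on the bench (higher first): Vasquez and Mbeki (both 29 years); then Dimitriou (22 years); then Abara (20 years); then Tanaka (12 years); then Okafor (11 years); then Achebe (8 years); then Lund (7 years).
Among Vasquez and Mbeki, by date of commission (earlier first): Vasquez (1990-04-08) before Mbeki (1996-03-13).
Full order: Vasquez, Mbeki, Dimitriou, Abara, Tanaka, Okafor, Achebe, Lund.

Vasquez, Mbeki, Dimitriou, Abara, Tanaka, Okafor, Achebe, Lund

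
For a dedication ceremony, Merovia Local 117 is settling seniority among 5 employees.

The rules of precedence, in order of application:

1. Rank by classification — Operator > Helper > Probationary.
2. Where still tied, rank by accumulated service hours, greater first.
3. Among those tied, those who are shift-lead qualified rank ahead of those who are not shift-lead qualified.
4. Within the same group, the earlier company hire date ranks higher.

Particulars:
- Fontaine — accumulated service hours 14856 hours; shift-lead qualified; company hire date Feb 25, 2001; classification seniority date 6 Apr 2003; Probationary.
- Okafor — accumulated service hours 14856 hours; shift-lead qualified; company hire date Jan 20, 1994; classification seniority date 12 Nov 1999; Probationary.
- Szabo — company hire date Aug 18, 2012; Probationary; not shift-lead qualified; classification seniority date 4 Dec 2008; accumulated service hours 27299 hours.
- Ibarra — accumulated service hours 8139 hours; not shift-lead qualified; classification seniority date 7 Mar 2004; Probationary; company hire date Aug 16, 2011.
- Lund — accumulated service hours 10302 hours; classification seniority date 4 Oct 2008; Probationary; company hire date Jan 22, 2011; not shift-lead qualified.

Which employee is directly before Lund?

Fontaine

By classification: Szabo, Okafor, Fontaine, Lund and Ibarra (Probationary).
Among Szabo, Okafor, Fontaine, Lund and Ibarra, by accumulated service hours (higher first): Szabo (27299 hours) before Okafor and Fontaine (14856 hours) before Lund (10302 hours) before Ibarra (8139 hours).
Okafor and Fontaine are each shift-lead qualified, so the next rule applies.
Among Okafor and Fontaine, by company hire date (earlier first): Okafor (Jan 20, 1994) before Fontaine (Feb 25, 2001).
Order: Szabo, Okafor, Fontaine, Lund, Ibarra.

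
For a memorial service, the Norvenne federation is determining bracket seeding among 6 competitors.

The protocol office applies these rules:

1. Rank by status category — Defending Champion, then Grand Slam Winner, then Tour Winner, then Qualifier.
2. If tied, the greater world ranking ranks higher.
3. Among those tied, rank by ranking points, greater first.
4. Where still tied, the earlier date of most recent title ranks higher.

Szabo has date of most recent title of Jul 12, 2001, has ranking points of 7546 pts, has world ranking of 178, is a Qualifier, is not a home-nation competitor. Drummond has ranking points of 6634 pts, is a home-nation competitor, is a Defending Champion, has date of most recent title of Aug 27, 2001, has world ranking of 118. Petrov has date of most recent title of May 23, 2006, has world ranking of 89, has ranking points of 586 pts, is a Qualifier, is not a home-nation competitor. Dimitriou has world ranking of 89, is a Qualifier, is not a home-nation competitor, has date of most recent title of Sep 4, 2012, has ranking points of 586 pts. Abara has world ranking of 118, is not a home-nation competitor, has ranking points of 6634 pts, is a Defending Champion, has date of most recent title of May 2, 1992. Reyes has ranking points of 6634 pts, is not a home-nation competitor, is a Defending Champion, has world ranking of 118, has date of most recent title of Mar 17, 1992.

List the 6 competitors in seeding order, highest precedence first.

By status category: Reyes, Abara and Drummond (Defending Champion); then Szabo, Petrov and Dimitriou (Qualifier).
Reyes, Abara and Drummond all have world ranking 118, so the next rule applies.
Reyes, Abara and Drummond all have ranking points 6634 pts, so the next rule applies.
Among Reyes, Abara and Drummond, by date of most recent title (earlier first): Reyes (Mar 17, 1992) before Abara (May 2, 1992) before Drummond (Aug 27, 2001).
Among Szabo, Petrov and Dimitriou, by world ranking (higher first): Szabo (178) before Petrov and Dimitriou (89).
Petrov and Dimitriou both have ranking points 586 pts, so the next rule applies.
Among Petrov and Dimitriou, by date of most recent title (earlier first): Petrov (May 23, 2006) before Dimitriou (Sep 4, 2012).
Full order: Reyes, Abara, Drummond, Szabo, Petrov, Dimitriou.

Reyes, Abara, Drummond, Szabo, Petrov, Dimitriou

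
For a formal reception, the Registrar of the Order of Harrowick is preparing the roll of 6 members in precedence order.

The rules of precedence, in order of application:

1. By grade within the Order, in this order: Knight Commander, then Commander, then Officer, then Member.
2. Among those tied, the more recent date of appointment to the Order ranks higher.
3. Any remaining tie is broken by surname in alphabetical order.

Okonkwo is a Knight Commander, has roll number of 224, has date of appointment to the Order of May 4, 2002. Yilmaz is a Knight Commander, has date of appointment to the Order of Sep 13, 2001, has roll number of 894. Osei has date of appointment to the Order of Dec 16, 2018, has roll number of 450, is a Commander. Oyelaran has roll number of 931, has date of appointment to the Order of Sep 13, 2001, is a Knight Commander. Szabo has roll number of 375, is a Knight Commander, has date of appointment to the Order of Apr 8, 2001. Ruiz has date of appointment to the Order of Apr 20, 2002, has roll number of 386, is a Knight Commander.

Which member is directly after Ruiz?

Oyelaran

By grade within the Order: Okonkwo, Ruiz, Oyelaran, Yilmaz and Szabo (Knight Commander); then Osei (Commander).
Among Okonkwo, Ruiz, Oyelaran, Yilmaz and Szabo, by date of appointment to the Order (later first): Okonkwo (May 4, 2002) before Ruiz (Apr 20, 2002) before Oyelaran and Yilmaz (Sep 13, 2001) before Szabo (Apr 8, 2001).
Among Oyelaran and Yilmaz, alphabetically by surname: Oyelaran before Yilmaz.
Order: Okonkwo, Ruiz, Oyelaran, Yilmaz, Szabo, Osei.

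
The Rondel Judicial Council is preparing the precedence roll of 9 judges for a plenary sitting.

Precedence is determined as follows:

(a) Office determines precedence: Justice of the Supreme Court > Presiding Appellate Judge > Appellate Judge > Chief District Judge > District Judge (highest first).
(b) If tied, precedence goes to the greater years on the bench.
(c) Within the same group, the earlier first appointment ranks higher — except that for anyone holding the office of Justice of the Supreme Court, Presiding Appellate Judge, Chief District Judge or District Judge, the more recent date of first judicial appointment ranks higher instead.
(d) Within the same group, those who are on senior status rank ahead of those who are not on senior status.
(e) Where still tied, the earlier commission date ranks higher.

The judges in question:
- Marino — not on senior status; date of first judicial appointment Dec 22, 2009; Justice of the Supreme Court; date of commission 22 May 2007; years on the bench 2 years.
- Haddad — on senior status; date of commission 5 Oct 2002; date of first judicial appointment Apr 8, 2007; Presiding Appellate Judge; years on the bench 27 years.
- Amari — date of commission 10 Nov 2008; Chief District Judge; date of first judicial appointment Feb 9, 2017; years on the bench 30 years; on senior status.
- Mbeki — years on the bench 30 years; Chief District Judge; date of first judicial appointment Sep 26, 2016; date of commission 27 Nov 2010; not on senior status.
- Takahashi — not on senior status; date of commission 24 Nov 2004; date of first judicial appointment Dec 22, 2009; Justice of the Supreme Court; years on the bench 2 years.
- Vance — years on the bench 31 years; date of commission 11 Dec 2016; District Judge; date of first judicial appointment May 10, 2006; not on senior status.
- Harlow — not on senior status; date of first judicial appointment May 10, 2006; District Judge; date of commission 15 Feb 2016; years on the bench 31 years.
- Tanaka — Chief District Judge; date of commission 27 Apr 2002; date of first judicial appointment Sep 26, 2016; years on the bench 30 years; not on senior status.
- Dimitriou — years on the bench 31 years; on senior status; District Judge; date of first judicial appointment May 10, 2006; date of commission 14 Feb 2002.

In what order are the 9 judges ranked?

By office: Takahashi and Marino (Justice of the Supreme Court); then Haddad (Presiding Appellate Judge); then Amari, Tanaka and Mbeki (Chief District Judge); then Dimitriou, Harlow and Vance (District Judge).
Takahashi and Marino both have years on the bench 2 years, so the next rule applies.
Takahashi and Marino both have date of first judicial appointment Dec 22, 2009, so the next rule applies.
Takahashi and Marino are each not on senior status, so the next rule applies.
Among Takahashi and Marino, by date of commission (earlier first): Takahashi (24 Nov 2004) before Marino (22 May 2007).
Amari, Tanaka and Mbeki all have years on the bench 30 years, so the next rule applies.
Among Amari, Tanaka and Mbeki, by date of first judicial appointment (later first) (reversed rule for this group): Amari (Feb 9, 2017) before Tanaka and Mbeki (Sep 26, 2016).
Tanaka and Mbeki are each not on senior status, so the next rule applies.
Among Tanaka and Mbeki, by date of commission (earlier first): Tanaka (27 Apr 2002) before Mbeki (27 Nov 2010).
Dimitriou, Harlow and Vance all have years on the bench 31 years, so the next rule applies.
Dimitriou, Harlow and Vance all have date of first judicial appointment May 10, 2006, so the next rule applies.
Among Dimitriou, Harlow and Vance, on senior status before not on senior status: Dimitriou (on senior status) before Harlow and Vance (not on senior status).
Among Harlow and Vance, by date of commission (earlier first): Harlow (15 Feb 2016) before Vance (11 Dec 2016).
Full order: Takahashi, Marino, Haddad, Amari, Tanaka, Mbeki, Dimitriou, Harlow, Vance.

Takahashi, Marino, Haddad, Amari, Tanaka, Mbeki, Dimitriou, Harlow, Vance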